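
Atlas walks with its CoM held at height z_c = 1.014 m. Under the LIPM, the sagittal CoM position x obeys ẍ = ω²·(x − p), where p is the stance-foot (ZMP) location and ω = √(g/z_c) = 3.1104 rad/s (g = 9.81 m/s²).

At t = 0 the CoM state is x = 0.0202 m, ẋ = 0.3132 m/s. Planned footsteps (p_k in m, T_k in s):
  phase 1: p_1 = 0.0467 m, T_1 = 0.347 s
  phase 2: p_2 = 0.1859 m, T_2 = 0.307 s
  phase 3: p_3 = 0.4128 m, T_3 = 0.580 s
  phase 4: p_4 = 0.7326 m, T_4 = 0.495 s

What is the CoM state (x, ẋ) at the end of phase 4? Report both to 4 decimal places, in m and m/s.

phase 1: p=0.0467, T=0.347, ωT=1.079309, cosh=1.641238, sinh=1.301407; start (x,ẋ)=(0.020200, 0.313200) → end (x,ẋ)=(0.134252, 0.406766)
phase 2: p=0.1859, T=0.307, ωT=0.954893, cosh=1.491623, sinh=1.106769; start (x,ẋ)=(0.134252, 0.406766) → end (x,ẋ)=(0.253599, 0.428943)
phase 3: p=0.4128, T=0.580, ωT=1.804032, cosh=3.119361, sinh=2.954728; start (x,ẋ)=(0.253599, 0.428943) → end (x,ẋ)=(0.323670, -0.125088)
phase 4: p=0.7326, T=0.495, ωT=1.539648, cosh=2.438703, sinh=2.224246; start (x,ẋ)=(0.323670, -0.125088) → end (x,ẋ)=(-0.354109, -3.134149)

x = -0.3541, ẋ = -3.1341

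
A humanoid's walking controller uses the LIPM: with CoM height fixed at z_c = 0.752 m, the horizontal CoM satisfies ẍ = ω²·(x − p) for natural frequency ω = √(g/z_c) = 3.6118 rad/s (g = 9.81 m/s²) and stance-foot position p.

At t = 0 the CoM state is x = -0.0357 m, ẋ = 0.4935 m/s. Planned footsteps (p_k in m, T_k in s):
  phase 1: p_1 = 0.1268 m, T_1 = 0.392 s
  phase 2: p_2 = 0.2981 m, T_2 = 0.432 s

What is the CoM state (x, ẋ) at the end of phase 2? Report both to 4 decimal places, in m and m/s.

phase 1: p=0.1268, T=0.392, ωT=1.415826, cosh=2.181306, sinh=1.938581; start (x,ẋ)=(-0.035700, 0.493500) → end (x,ẋ)=(0.037217, -0.061313)
phase 2: p=0.2981, T=0.432, ωT=1.560298, cosh=2.485156, sinh=2.275082; start (x,ẋ)=(0.037217, -0.061313) → end (x,ẋ)=(-0.388857, -2.296086)

x = -0.3889, ẋ = -2.2961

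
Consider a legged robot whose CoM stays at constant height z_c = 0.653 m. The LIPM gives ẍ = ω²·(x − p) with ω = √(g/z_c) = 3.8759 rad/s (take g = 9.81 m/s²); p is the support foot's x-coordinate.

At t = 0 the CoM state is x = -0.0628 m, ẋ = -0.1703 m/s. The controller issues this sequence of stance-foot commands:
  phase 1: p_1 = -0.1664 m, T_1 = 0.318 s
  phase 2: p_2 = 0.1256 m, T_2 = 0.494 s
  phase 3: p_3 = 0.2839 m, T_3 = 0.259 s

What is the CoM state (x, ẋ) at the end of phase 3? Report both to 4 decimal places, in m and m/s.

phase 1: p=-0.1664, T=0.318, ωT=1.232536, cosh=1.860735, sinh=1.569183; start (x,ẋ)=(-0.062800, -0.170300) → end (x,ẋ)=(-0.042575, 0.313212)
phase 2: p=0.1256, T=0.494, ωT=1.914695, cosh=3.466127, sinh=3.318740; start (x,ẋ)=(-0.042575, 0.313212) → end (x,ẋ)=(-0.189128, -1.077620)
phase 3: p=0.2839, T=0.259, ωT=1.003858, cosh=1.547626, sinh=1.181163; start (x,ẋ)=(-0.189128, -1.077620) → end (x,ẋ)=(-0.776571, -3.833310)

x = -0.7766, ẋ = -3.8333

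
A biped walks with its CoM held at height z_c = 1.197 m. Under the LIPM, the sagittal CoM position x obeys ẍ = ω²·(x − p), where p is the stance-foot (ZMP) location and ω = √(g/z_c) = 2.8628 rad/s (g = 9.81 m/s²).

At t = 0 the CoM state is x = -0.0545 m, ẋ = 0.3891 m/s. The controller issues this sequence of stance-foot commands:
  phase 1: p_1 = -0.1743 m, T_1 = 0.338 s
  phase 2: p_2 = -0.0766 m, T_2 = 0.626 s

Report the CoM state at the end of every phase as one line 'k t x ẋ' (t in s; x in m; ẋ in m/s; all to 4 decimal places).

1 0.3380 0.1591 0.9720
2 0.9640 1.6412 4.9671

phase 1: p=-0.1743, T=0.338, ωT=0.967626, cosh=1.505837, sinh=1.125853; start (x,ẋ)=(-0.054500, 0.389100) → end (x,ẋ)=(0.159121, 0.972048)
phase 2: p=-0.0766, T=0.626, ωT=1.792113, cosh=3.084364, sinh=2.917756; start (x,ẋ)=(0.159121, 0.972048) → end (x,ẋ)=(1.641156, 4.967113)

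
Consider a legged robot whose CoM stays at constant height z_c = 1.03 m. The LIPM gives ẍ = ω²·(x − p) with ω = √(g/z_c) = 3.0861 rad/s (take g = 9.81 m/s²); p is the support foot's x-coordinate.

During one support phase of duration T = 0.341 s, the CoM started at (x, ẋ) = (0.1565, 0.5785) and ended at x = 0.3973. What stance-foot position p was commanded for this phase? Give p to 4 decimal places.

ωT = 3.0861·0.341 = 1.052360; cosh(ωT) = 1.606758, sinh(ωT) = 1.257645
x(T) = p + (x₀−p)·cosh(ωT) + (ẋ₀/ω)·sinh(ωT) ⇒ p·(1 − cosh) = x(T) − x₀·cosh − (ẋ₀/ω)·sinh
numerator   = 0.3973 − (0.1565)·1.606758 − (0.5785/3.0861)·1.257645 = -0.089908
denominator = 1 − 1.606758 = -0.606758
p = -0.089908 / -0.606758 = 0.1482

p = 0.1482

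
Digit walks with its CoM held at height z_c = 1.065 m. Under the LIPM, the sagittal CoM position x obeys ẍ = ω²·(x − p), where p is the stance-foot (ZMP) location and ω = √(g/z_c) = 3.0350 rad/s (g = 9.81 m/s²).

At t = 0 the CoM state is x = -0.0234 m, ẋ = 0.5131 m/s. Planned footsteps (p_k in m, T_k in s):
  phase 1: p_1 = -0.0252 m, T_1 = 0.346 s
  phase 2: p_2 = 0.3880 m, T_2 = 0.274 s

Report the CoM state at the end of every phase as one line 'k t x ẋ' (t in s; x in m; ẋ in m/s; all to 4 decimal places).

phase 1: p=-0.0252, T=0.346, ωT=1.050110, cosh=1.603932, sinh=1.254033; start (x,ẋ)=(-0.023400, 0.513100) → end (x,ẋ)=(0.189695, 0.829828)
phase 2: p=0.3880, T=0.274, ωT=0.831590, cosh=1.366162, sinh=0.930806; start (x,ẋ)=(0.189695, 0.829828) → end (x,ẋ)=(0.371584, 0.573470)

1 0.3460 0.1897 0.8298
2 0.6200 0.3716 0.5735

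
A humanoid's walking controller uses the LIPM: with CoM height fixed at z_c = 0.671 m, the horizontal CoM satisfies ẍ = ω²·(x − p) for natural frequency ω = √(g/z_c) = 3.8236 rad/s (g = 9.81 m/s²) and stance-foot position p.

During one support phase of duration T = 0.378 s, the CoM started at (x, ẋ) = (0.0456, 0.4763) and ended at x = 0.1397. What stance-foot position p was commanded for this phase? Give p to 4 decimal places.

ωT = 3.8236·0.378 = 1.445321; cosh(ωT) = 2.239442, sinh(ωT) = 2.003771
x(T) = p + (x₀−p)·cosh(ωT) + (ẋ₀/ω)·sinh(ωT) ⇒ p·(1 − cosh) = x(T) − x₀·cosh − (ẋ₀/ω)·sinh
numerator   = 0.1397 − (0.0456)·2.239442 − (0.4763/3.8236)·2.003771 = -0.212025
denominator = 1 − 2.239442 = -1.239442
p = -0.212025 / -1.239442 = 0.1711

p = 0.1711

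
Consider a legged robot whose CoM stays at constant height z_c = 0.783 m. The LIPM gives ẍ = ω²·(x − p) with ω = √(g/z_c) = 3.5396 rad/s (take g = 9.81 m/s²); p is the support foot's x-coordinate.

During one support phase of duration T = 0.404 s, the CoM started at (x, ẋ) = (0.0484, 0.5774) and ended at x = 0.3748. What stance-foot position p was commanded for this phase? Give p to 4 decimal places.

p = 0.0442

ωT = 3.5396·0.404 = 1.429998; cosh(ωT) = 2.209001, sinh(ωT) = 1.969692
x(T) = p + (x₀−p)·cosh(ωT) + (ẋ₀/ω)·sinh(ωT) ⇒ p·(1 − cosh) = x(T) − x₀·cosh − (ẋ₀/ω)·sinh
numerator   = 0.3748 − (0.0484)·2.209001 − (0.5774/3.5396)·1.969692 = -0.053423
denominator = 1 − 2.209001 = -1.209001
p = -0.053423 / -1.209001 = 0.0442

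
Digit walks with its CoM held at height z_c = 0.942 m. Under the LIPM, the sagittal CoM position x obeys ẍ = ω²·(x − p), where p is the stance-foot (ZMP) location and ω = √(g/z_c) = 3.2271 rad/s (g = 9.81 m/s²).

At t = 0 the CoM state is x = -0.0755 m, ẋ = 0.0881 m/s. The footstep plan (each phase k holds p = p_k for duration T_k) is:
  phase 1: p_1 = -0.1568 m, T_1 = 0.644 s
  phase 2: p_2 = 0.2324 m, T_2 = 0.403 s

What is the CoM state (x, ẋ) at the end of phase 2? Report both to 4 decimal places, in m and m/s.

phase 1: p=-0.1568, T=0.644, ωT=2.078252, cosh=4.057821, sinh=3.932672; start (x,ẋ)=(-0.075500, 0.088100) → end (x,ẋ)=(0.280463, 1.389282)
phase 2: p=0.2324, T=0.403, ωT=1.300521, cosh=1.971800, sinh=1.699410; start (x,ẋ)=(0.280463, 1.389282) → end (x,ẋ)=(1.058775, 3.002972)

x = 1.0588, ẋ = 3.0030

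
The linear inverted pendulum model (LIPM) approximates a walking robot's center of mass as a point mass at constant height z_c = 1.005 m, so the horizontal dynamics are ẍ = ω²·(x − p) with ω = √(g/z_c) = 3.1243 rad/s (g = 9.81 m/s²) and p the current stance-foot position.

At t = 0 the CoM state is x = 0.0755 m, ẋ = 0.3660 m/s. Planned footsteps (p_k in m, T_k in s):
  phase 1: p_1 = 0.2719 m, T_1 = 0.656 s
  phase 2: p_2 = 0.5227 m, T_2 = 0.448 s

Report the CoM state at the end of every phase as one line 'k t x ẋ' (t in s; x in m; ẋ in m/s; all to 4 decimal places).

1 0.6560 -0.0560 -0.8982
2 1.1040 -1.2689 -5.3730

phase 1: p=0.2719, T=0.656, ωT=2.049541, cosh=3.946564, sinh=3.817770; start (x,ẋ)=(0.075500, 0.366000) → end (x,ẋ)=(-0.055968, -0.898189)
phase 2: p=0.5227, T=0.448, ωT=1.399686, cosh=2.150301, sinh=1.903627; start (x,ẋ)=(-0.055968, -0.898189) → end (x,ẋ)=(-1.268874, -5.373005)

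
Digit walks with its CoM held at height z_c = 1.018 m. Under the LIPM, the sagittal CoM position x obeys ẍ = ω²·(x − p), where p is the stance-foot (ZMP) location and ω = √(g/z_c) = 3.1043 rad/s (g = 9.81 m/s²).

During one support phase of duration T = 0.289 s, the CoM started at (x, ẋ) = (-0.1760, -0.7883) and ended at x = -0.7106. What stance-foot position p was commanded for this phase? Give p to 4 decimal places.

ωT = 3.1043·0.289 = 0.897143; cosh(ωT) = 1.430159, sinh(ωT) = 1.022426
x(T) = p + (x₀−p)·cosh(ωT) + (ẋ₀/ω)·sinh(ωT) ⇒ p·(1 − cosh) = x(T) − x₀·cosh − (ẋ₀/ω)·sinh
numerator   = -0.7106 − (-0.1760)·1.430159 − (-0.7883/3.1043)·1.022426 = -0.199259
denominator = 1 − 1.430159 = -0.430159
p = -0.199259 / -0.430159 = 0.4632

p = 0.4632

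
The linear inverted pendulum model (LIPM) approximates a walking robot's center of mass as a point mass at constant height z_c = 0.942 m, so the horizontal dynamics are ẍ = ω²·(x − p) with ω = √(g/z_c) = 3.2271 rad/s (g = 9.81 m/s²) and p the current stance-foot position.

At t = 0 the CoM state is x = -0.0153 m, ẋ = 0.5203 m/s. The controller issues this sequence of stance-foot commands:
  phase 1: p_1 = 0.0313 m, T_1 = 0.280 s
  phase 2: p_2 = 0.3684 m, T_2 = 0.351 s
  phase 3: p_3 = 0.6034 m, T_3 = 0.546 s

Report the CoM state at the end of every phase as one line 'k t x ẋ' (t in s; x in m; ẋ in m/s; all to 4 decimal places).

1 0.2800 0.1307 0.5924
2 0.6310 0.2165 -0.0522
3 1.1770 -0.6022 -3.6851

phase 1: p=0.0313, T=0.280, ωT=0.903588, cosh=1.436779, sinh=1.031665; start (x,ẋ)=(-0.015300, 0.520300) → end (x,ẋ)=(0.130680, 0.592411)
phase 2: p=0.3684, T=0.351, ωT=1.132712, cosh=1.713111, sinh=1.390953; start (x,ẋ)=(0.130680, 0.592411) → end (x,ẋ)=(0.216501, -0.052199)
phase 3: p=0.6034, T=0.546, ωT=1.761997, cosh=2.997878, sinh=2.826176; start (x,ẋ)=(0.216501, -0.052199) → end (x,ẋ)=(-0.602188, -3.685137)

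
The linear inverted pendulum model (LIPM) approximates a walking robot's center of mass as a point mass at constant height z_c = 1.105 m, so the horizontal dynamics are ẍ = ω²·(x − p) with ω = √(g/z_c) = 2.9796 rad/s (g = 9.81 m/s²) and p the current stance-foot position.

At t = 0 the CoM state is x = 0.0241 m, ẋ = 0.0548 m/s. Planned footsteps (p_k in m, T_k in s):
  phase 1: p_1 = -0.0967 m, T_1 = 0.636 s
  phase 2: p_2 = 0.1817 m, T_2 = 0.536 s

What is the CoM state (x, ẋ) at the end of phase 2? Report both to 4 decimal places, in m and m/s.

x = 1.7542, ẋ = 4.8440

phase 1: p=-0.0967, T=0.636, ωT=1.895026, cosh=3.401517, sinh=3.251202; start (x,ẋ)=(0.024100, 0.054800) → end (x,ẋ)=(0.373998, 1.356627)
phase 2: p=0.1817, T=0.536, ωT=1.597066, cosh=2.570505, sinh=2.368015; start (x,ẋ)=(0.373998, 1.356627) → end (x,ẋ)=(1.754173, 4.844023)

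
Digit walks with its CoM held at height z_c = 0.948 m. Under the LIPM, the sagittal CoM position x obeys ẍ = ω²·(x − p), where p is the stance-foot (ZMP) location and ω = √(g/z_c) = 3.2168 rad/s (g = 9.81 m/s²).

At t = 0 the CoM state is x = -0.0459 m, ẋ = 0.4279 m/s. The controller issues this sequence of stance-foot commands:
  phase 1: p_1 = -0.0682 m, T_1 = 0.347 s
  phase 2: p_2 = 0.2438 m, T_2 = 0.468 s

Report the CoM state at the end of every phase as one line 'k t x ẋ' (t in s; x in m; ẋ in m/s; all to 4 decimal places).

phase 1: p=-0.0682, T=0.347, ωT=1.116230, cosh=1.690416, sinh=1.362904; start (x,ẋ)=(-0.045900, 0.427900) → end (x,ẋ)=(0.150790, 0.821097)
phase 2: p=0.2438, T=0.468, ωT=1.505462, cosh=2.364076, sinh=2.142161; start (x,ẋ)=(0.150790, 0.821097) → end (x,ẋ)=(0.570710, 1.300214)

1 0.3470 0.1508 0.8211
2 0.8150 0.5707 1.3002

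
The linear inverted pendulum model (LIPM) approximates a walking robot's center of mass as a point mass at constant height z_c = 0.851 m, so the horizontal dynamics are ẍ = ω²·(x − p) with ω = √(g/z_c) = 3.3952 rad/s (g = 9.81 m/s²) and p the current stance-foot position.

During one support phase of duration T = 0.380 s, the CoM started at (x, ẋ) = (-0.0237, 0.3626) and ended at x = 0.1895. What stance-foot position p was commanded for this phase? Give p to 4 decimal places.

p = -0.0592

ωT = 3.3952·0.380 = 1.290176; cosh(ωT) = 1.954324, sinh(ωT) = 1.679102
x(T) = p + (x₀−p)·cosh(ωT) + (ẋ₀/ω)·sinh(ωT) ⇒ p·(1 − cosh) = x(T) − x₀·cosh − (ẋ₀/ω)·sinh
numerator   = 0.1895 − (-0.0237)·1.954324 − (0.3626/3.3952)·1.679102 = 0.056493
denominator = 1 − 1.954324 = -0.954324
p = 0.056493 / -0.954324 = -0.0592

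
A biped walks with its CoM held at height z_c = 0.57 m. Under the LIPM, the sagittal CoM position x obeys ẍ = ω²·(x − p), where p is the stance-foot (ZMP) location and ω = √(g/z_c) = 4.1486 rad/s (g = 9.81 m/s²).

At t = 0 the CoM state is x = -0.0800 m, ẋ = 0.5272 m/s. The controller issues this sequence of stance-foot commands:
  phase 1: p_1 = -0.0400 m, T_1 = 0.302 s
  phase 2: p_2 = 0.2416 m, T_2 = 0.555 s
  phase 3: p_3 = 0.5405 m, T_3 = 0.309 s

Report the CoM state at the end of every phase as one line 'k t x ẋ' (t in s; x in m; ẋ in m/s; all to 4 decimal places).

1 0.3020 0.0885 0.7313
2 0.8570 0.3412 0.5497
3 1.1660 0.3741 -0.3084

phase 1: p=-0.0400, T=0.302, ωT=1.252877, cosh=1.893041, sinh=1.607359; start (x,ẋ)=(-0.080000, 0.527200) → end (x,ẋ)=(0.088540, 0.731279)
phase 2: p=0.2416, T=0.555, ωT=2.302473, cosh=5.049445, sinh=4.949434; start (x,ẋ)=(0.088540, 0.731279) → end (x,ẋ)=(0.341175, 0.549740)
phase 3: p=0.5405, T=0.309, ωT=1.281917, cosh=1.940524, sinh=1.663019; start (x,ẋ)=(0.341175, 0.549740) → end (x,ẋ)=(0.374076, -0.308396)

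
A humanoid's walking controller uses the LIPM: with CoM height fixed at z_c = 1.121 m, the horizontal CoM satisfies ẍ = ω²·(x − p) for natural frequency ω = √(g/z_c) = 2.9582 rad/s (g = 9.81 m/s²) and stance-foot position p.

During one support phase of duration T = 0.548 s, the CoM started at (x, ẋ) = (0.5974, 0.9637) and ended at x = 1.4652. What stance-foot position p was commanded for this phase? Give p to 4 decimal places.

p = 0.5507

ωT = 2.9582·0.548 = 1.621094; cosh(ωT) = 2.628151, sinh(ωT) = 2.430469
x(T) = p + (x₀−p)·cosh(ωT) + (ẋ₀/ω)·sinh(ωT) ⇒ p·(1 − cosh) = x(T) − x₀·cosh − (ẋ₀/ω)·sinh
numerator   = 1.4652 − (0.5974)·2.628151 − (0.9637/2.9582)·2.430469 = -0.896637
denominator = 1 − 2.628151 = -1.628151
p = -0.896637 / -1.628151 = 0.5507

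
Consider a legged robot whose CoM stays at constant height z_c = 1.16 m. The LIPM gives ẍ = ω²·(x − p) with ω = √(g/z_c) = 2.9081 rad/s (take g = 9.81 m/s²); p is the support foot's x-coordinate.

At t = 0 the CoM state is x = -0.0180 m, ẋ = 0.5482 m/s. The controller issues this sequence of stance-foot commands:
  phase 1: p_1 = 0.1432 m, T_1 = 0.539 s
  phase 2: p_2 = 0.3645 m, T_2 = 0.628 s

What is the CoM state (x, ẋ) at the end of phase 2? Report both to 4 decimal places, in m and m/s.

phase 1: p=0.1432, T=0.539, ωT=1.567466, cosh=2.501528, sinh=2.292955; start (x,ẋ)=(-0.018000, 0.548200) → end (x,ẋ)=(0.172194, 0.296433)
phase 2: p=0.3645, T=0.628, ωT=1.826287, cosh=3.185896, sinh=3.024886; start (x,ẋ)=(0.172194, 0.296433) → end (x,ẋ)=(0.060170, -0.747248)

x = 0.0602, ẋ = -0.7472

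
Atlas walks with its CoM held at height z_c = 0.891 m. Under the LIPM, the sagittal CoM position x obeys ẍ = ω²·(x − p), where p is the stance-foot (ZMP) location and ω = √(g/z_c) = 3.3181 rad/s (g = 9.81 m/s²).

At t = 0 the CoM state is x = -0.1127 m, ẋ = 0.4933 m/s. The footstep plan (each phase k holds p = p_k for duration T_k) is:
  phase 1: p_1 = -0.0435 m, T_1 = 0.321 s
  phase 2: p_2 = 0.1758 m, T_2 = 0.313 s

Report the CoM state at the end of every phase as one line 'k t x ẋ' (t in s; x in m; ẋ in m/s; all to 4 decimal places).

phase 1: p=-0.0435, T=0.321, ωT=1.065110, cosh=1.622924, sinh=1.278234; start (x,ẋ)=(-0.112700, 0.493300) → end (x,ẋ)=(0.034228, 0.507090)
phase 2: p=0.1758, T=0.313, ωT=1.038565, cosh=1.589561, sinh=1.235599; start (x,ẋ)=(0.034228, 0.507090) → end (x,ẋ)=(0.139594, 0.225628)

1 0.3210 0.0342 0.5071
2 0.6340 0.1396 0.2256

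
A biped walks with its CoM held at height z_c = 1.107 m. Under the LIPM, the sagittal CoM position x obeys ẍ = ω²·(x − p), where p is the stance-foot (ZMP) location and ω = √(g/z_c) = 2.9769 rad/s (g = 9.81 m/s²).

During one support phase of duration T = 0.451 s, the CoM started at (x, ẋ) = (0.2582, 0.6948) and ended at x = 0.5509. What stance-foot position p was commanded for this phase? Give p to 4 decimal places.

ωT = 2.9769·0.451 = 1.342582; cosh(ωT) = 2.045044, sinh(ωT) = 1.783873
x(T) = p + (x₀−p)·cosh(ωT) + (ẋ₀/ω)·sinh(ωT) ⇒ p·(1 − cosh) = x(T) − x₀·cosh − (ẋ₀/ω)·sinh
numerator   = 0.5509 − (0.2582)·2.045044 − (0.6948/2.9769)·1.783873 = -0.393481
denominator = 1 − 2.045044 = -1.045044
p = -0.393481 / -1.045044 = 0.3765

p = 0.3765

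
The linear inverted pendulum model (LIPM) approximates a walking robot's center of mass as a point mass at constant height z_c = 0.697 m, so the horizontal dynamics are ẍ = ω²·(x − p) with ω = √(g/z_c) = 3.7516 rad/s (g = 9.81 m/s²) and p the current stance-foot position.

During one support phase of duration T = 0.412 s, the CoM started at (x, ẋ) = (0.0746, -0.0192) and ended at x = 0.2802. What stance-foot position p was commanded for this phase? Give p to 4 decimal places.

p = -0.0749

ωT = 3.7516·0.412 = 1.545659; cosh(ωT) = 2.452117, sinh(ωT) = 2.238946
x(T) = p + (x₀−p)·cosh(ωT) + (ẋ₀/ω)·sinh(ωT) ⇒ p·(1 − cosh) = x(T) − x₀·cosh − (ẋ₀/ω)·sinh
numerator   = 0.2802 − (0.0746)·2.452117 − (-0.0192/3.7516)·2.238946 = 0.108731
denominator = 1 − 2.452117 = -1.452117
p = 0.108731 / -1.452117 = -0.0749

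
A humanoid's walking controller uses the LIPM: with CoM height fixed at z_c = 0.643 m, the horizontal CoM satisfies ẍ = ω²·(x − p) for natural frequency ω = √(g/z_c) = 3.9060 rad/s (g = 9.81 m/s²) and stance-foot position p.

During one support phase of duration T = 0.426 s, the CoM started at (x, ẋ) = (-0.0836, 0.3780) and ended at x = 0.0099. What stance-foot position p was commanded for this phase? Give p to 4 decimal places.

p = 0.0045

ωT = 3.9060·0.426 = 1.663956; cosh(ωT) = 2.734773, sinh(ωT) = 2.545385
x(T) = p + (x₀−p)·cosh(ωT) + (ẋ₀/ω)·sinh(ωT) ⇒ p·(1 − cosh) = x(T) − x₀·cosh − (ẋ₀/ω)·sinh
numerator   = 0.0099 − (-0.0836)·2.734773 − (0.3780/3.9060)·2.545385 = -0.007801
denominator = 1 − 2.734773 = -1.734773
p = -0.007801 / -1.734773 = 0.0045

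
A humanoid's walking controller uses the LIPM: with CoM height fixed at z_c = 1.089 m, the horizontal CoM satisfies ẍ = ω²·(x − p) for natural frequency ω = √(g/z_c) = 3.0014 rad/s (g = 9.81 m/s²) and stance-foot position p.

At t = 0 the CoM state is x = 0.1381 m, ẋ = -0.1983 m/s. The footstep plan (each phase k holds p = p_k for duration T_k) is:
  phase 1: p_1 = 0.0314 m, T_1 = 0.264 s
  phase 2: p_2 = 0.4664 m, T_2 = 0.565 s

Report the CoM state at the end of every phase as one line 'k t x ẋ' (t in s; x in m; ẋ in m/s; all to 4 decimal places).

1 0.2640 0.1154 0.0173
2 0.8290 -0.5073 -2.7261

phase 1: p=0.0314, T=0.264, ωT=0.792370, cosh=1.330697, sinh=0.877927; start (x,ẋ)=(0.138100, -0.198300) → end (x,ẋ)=(0.115382, 0.017278)
phase 2: p=0.4664, T=0.565, ωT=1.695791, cosh=2.817205, sinh=2.633751; start (x,ẋ)=(0.115382, 0.017278) → end (x,ẋ)=(-0.507329, -2.726104)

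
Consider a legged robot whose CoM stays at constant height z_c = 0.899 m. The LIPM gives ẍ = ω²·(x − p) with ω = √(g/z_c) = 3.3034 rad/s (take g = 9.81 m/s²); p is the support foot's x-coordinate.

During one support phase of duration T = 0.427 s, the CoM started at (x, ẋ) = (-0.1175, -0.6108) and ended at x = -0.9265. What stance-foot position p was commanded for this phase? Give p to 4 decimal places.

p = 0.2690

ωT = 3.3034·0.427 = 1.410552; cosh(ωT) = 2.171112, sinh(ωT) = 1.927104
x(T) = p + (x₀−p)·cosh(ωT) + (ẋ₀/ω)·sinh(ωT) ⇒ p·(1 − cosh) = x(T) − x₀·cosh − (ẋ₀/ω)·sinh
numerator   = -0.9265 − (-0.1175)·2.171112 − (-0.6108/3.3034)·1.927104 = -0.315072
denominator = 1 − 2.171112 = -1.171112
p = -0.315072 / -1.171112 = 0.2690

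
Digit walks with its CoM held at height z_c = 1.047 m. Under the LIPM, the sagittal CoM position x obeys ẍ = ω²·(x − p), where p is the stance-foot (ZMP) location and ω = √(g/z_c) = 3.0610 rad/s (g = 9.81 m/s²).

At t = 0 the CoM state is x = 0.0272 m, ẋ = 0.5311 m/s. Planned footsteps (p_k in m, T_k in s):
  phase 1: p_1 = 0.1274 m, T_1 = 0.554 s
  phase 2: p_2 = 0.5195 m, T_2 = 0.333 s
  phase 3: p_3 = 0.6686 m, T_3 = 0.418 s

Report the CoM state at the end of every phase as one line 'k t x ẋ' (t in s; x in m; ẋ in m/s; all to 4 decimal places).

1 0.5540 0.3021 0.6884
2 0.8870 0.4501 0.2760
3 1.3050 0.3950 -0.5748

phase 1: p=0.1274, T=0.554, ωT=1.695794, cosh=2.817213, sinh=2.633759; start (x,ẋ)=(0.027200, 0.531100) → end (x,ẋ)=(0.302087, 0.688416)
phase 2: p=0.5195, T=0.333, ωT=1.019313, cosh=1.566066, sinh=1.205224; start (x,ẋ)=(0.302087, 0.688416) → end (x,ẋ)=(0.450070, 0.276026)
phase 3: p=0.6686, T=0.418, ωT=1.279498, cosh=1.936506, sinh=1.658329; start (x,ẋ)=(0.450070, 0.276026) → end (x,ẋ)=(0.394955, -0.574765)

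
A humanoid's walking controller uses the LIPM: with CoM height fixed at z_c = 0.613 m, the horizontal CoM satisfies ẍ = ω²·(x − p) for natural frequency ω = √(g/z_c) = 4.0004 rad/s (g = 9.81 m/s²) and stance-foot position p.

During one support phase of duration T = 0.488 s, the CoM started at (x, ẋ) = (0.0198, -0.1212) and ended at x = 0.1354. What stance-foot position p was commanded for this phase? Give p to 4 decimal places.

ωT = 4.0004·0.488 = 1.952195; cosh(ωT) = 3.593048, sinh(ωT) = 3.451086
x(T) = p + (x₀−p)·cosh(ωT) + (ẋ₀/ω)·sinh(ωT) ⇒ p·(1 − cosh) = x(T) − x₀·cosh − (ẋ₀/ω)·sinh
numerator   = 0.1354 − (0.0198)·3.593048 − (-0.1212/4.0004)·3.451086 = 0.168815
denominator = 1 − 3.593048 = -2.593048
p = 0.168815 / -2.593048 = -0.0651

p = -0.0651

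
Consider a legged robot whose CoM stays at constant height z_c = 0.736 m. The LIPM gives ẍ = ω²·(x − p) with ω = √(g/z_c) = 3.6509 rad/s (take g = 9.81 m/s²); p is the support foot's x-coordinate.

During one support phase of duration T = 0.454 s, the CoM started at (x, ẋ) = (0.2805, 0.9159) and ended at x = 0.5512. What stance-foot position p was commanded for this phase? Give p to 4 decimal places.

ωT = 3.6509·0.454 = 1.657509; cosh(ωT) = 2.718419, sinh(ωT) = 2.527805
x(T) = p + (x₀−p)·cosh(ωT) + (ẋ₀/ω)·sinh(ωT) ⇒ p·(1 − cosh) = x(T) − x₀·cosh − (ẋ₀/ω)·sinh
numerator   = 0.5512 − (0.2805)·2.718419 − (0.9159/3.6509)·2.527805 = -0.845466
denominator = 1 − 2.718419 = -1.718419
p = -0.845466 / -1.718419 = 0.4920

p = 0.4920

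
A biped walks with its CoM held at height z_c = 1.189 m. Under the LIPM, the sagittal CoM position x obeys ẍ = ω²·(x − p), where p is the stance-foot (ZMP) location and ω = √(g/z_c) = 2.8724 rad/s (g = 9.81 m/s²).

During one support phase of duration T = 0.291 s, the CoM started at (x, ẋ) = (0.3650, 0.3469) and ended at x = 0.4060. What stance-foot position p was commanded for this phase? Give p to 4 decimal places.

p = 0.5598

ωT = 2.8724·0.291 = 0.835868; cosh(ωT) = 1.370157, sinh(ωT) = 0.936659
x(T) = p + (x₀−p)·cosh(ωT) + (ẋ₀/ω)·sinh(ωT) ⇒ p·(1 − cosh) = x(T) − x₀·cosh − (ẋ₀/ω)·sinh
numerator   = 0.4060 − (0.3650)·1.370157 − (0.3469/2.8724)·0.936659 = -0.207228
denominator = 1 − 1.370157 = -0.370157
p = -0.207228 / -0.370157 = 0.5598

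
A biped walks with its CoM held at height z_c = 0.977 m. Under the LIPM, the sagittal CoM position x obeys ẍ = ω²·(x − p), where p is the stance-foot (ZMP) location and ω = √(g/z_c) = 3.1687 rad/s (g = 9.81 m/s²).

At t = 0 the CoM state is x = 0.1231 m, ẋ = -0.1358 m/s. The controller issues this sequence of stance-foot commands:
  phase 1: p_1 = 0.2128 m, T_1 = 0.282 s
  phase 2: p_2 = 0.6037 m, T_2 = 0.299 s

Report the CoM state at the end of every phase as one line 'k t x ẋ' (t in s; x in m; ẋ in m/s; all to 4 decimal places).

phase 1: p=0.2128, T=0.282, ωT=0.893573, cosh=1.426519, sinh=1.017328; start (x,ẋ)=(0.123100, -0.135800) → end (x,ẋ)=(0.041242, -0.482879)
phase 2: p=0.6037, T=0.299, ωT=0.947441, cosh=1.483417, sinh=1.095685; start (x,ẋ)=(0.041242, -0.482879) → end (x,ẋ)=(-0.397631, -2.669107)

1 0.2820 0.0412 -0.4829
2 0.5810 -0.3976 -2.6691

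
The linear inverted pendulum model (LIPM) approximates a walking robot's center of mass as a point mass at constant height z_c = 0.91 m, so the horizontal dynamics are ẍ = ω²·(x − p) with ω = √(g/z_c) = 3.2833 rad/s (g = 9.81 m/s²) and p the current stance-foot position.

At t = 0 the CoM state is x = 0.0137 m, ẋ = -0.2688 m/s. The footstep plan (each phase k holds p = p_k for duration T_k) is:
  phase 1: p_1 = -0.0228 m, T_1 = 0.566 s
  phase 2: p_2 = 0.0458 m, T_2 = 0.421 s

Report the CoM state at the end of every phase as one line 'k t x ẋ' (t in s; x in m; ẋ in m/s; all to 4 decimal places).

1 0.5660 -0.1590 -0.5079
2 0.9870 -0.6767 -2.3309

phase 1: p=-0.0228, T=0.566, ωT=1.858348, cosh=3.284531, sinh=3.128601; start (x,ẋ)=(0.013700, -0.268800) → end (x,ẋ)=(-0.159050, -0.507949)
phase 2: p=0.0458, T=0.421, ωT=1.382269, cosh=2.117470, sinh=1.866462; start (x,ẋ)=(-0.159050, -0.507949) → end (x,ẋ)=(-0.676717, -2.330917)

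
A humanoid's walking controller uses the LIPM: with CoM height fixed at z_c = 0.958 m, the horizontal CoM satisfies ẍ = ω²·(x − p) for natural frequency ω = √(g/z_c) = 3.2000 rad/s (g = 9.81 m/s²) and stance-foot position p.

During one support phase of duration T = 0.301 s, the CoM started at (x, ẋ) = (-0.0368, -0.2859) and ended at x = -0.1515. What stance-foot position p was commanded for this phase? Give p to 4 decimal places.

p = -0.0074

ωT = 3.2000·0.301 = 0.963200; cosh(ωT) = 1.500868, sinh(ωT) = 1.119199
x(T) = p + (x₀−p)·cosh(ωT) + (ẋ₀/ω)·sinh(ωT) ⇒ p·(1 − cosh) = x(T) − x₀·cosh − (ẋ₀/ω)·sinh
numerator   = -0.1515 − (-0.0368)·1.500868 − (-0.2859/3.2000)·1.119199 = 0.003725
denominator = 1 − 1.500868 = -0.500868
p = 0.003725 / -0.500868 = -0.0074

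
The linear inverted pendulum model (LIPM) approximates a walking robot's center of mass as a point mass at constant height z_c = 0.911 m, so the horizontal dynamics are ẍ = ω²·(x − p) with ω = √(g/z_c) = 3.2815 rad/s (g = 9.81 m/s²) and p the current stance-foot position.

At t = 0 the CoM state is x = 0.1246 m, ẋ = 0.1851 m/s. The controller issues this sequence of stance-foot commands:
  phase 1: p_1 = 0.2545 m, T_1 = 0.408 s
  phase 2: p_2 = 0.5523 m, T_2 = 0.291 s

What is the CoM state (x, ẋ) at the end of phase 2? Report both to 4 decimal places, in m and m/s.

phase 1: p=0.2545, T=0.408, ωT=1.338852, cosh=2.038404, sinh=1.776258; start (x,ẋ)=(0.124600, 0.185100) → end (x,ẋ)=(0.089905, -0.379851)
phase 2: p=0.5523, T=0.291, ωT=0.954916, cosh=1.491649, sinh=1.106805; start (x,ẋ)=(0.089905, -0.379851) → end (x,ẋ)=(-0.265550, -2.246014)

x = -0.2655, ẋ = -2.2460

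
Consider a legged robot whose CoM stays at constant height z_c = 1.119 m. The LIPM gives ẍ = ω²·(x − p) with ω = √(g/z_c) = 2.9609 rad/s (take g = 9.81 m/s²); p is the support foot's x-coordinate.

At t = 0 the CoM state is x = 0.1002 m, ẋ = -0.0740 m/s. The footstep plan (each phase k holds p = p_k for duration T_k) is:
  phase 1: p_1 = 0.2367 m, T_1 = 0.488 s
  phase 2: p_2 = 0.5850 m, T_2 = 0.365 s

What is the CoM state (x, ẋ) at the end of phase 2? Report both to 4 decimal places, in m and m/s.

phase 1: p=0.2367, T=0.488, ωT=1.444919, cosh=2.238637, sinh=2.002872; start (x,ẋ)=(0.100200, -0.074000) → end (x,ẋ)=(-0.118931, -0.975146)
phase 2: p=0.5850, T=0.365, ωT=1.080728, cosh=1.643087, sinh=1.303739; start (x,ẋ)=(-0.118931, -0.975146) → end (x,ẋ)=(-1.000994, -4.319590)

x = -1.0010, ẋ = -4.3196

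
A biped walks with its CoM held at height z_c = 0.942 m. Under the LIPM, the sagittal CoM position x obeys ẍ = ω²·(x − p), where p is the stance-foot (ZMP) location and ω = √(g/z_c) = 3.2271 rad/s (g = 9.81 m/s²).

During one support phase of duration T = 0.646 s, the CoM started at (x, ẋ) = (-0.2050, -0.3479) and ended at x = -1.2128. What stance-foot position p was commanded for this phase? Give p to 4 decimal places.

p = -0.0166

ωT = 3.2271·0.646 = 2.084707; cosh(ωT) = 4.083288, sinh(ωT) = 3.958944
x(T) = p + (x₀−p)·cosh(ωT) + (ẋ₀/ω)·sinh(ωT) ⇒ p·(1 − cosh) = x(T) − x₀·cosh − (ẋ₀/ω)·sinh
numerator   = -1.2128 − (-0.2050)·4.083288 − (-0.3479/3.2271)·3.958944 = 0.051071
denominator = 1 − 4.083288 = -3.083288
p = 0.051071 / -3.083288 = -0.0166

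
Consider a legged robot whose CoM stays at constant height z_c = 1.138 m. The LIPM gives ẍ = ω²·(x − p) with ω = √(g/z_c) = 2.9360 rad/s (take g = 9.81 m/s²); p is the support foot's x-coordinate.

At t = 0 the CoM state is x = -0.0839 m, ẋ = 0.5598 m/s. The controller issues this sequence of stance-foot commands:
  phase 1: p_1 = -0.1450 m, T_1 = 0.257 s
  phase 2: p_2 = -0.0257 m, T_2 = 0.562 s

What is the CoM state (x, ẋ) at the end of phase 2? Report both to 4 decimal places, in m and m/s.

x = 1.0404, ẋ = 3.2317

phase 1: p=-0.1450, T=0.257, ωT=0.754552, cosh=1.298440, sinh=0.828219; start (x,ẋ)=(-0.083900, 0.559800) → end (x,ẋ)=(0.092249, 0.875440)
phase 2: p=-0.0257, T=0.562, ωT=1.650032, cosh=2.699595, sinh=2.507551; start (x,ẋ)=(0.092249, 0.875440) → end (x,ẋ)=(1.040403, 3.231696)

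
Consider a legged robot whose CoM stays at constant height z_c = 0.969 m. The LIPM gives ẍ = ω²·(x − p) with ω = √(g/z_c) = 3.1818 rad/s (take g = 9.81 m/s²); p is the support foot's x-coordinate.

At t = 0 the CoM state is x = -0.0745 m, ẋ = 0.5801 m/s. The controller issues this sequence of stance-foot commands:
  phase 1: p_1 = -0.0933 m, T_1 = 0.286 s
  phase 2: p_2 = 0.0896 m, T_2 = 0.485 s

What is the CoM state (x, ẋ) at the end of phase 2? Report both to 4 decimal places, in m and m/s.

phase 1: p=-0.0933, T=0.286, ωT=0.909995, cosh=1.443418, sinh=1.040892; start (x,ẋ)=(-0.074500, 0.580100) → end (x,ẋ)=(0.123610, 0.899591)
phase 2: p=0.0896, T=0.485, ωT=1.543173, cosh=2.446558, sinh=2.232856; start (x,ẋ)=(0.123610, 0.899591) → end (x,ẋ)=(0.804102, 2.442523)

x = 0.8041, ẋ = 2.4425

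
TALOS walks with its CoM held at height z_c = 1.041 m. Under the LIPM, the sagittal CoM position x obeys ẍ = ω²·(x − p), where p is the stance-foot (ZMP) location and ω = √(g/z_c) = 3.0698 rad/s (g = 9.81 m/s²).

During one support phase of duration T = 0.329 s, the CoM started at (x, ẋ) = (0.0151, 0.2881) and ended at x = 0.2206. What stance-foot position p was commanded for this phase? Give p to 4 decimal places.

ωT = 3.0698·0.329 = 1.009964; cosh(ωT) = 1.554867, sinh(ωT) = 1.190635
x(T) = p + (x₀−p)·cosh(ωT) + (ẋ₀/ω)·sinh(ωT) ⇒ p·(1 − cosh) = x(T) − x₀·cosh − (ẋ₀/ω)·sinh
numerator   = 0.2206 − (0.0151)·1.554867 − (0.2881/3.0698)·1.190635 = 0.085381
denominator = 1 − 1.554867 = -0.554867
p = 0.085381 / -0.554867 = -0.1539

p = -0.1539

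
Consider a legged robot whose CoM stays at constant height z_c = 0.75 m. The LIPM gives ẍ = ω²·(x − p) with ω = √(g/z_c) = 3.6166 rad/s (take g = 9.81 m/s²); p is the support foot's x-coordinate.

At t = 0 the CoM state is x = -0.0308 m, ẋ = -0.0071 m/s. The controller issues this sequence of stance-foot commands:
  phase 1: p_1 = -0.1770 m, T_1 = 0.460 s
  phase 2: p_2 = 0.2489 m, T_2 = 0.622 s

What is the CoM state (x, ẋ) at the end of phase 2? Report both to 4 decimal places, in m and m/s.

x = 1.8185, ẋ = 5.8283

phase 1: p=-0.1770, T=0.460, ωT=1.663636, cosh=2.733959, sinh=2.544510; start (x,ẋ)=(-0.030800, -0.007100) → end (x,ẋ)=(0.217709, 1.325991)
phase 2: p=0.2489, T=0.622, ωT=2.249525, cosh=4.794341, sinh=4.688891; start (x,ẋ)=(0.217709, 1.325991) → end (x,ẋ)=(1.818498, 5.828326)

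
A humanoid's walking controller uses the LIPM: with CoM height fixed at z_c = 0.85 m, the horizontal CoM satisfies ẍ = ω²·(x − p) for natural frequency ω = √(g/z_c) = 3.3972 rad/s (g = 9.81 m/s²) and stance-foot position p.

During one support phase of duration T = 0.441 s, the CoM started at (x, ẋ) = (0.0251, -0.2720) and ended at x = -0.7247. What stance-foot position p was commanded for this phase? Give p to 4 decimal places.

p = 0.4550

ωT = 3.3972·0.441 = 1.498165; cosh(ωT) = 2.348507, sinh(ωT) = 2.124967
x(T) = p + (x₀−p)·cosh(ωT) + (ẋ₀/ω)·sinh(ωT) ⇒ p·(1 − cosh) = x(T) − x₀·cosh − (ẋ₀/ω)·sinh
numerator   = -0.7247 − (0.0251)·2.348507 − (-0.2720/3.3972)·2.124967 = -0.613510
denominator = 1 − 2.348507 = -1.348507
p = -0.613510 / -1.348507 = 0.4550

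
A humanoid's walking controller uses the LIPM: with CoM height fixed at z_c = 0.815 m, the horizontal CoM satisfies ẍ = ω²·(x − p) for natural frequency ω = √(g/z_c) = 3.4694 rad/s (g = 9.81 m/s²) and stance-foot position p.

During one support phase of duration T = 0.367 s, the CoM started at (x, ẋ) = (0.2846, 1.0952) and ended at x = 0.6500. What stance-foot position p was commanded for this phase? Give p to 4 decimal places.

p = 0.4512

ωT = 3.4694·0.367 = 1.273270; cosh(ωT) = 1.926215, sinh(ωT) = 1.646300
x(T) = p + (x₀−p)·cosh(ωT) + (ẋ₀/ω)·sinh(ωT) ⇒ p·(1 − cosh) = x(T) − x₀·cosh − (ẋ₀/ω)·sinh
numerator   = 0.6500 − (0.2846)·1.926215 − (1.0952/3.4694)·1.646300 = -0.417895
denominator = 1 − 1.926215 = -0.926215
p = -0.417895 / -0.926215 = 0.4512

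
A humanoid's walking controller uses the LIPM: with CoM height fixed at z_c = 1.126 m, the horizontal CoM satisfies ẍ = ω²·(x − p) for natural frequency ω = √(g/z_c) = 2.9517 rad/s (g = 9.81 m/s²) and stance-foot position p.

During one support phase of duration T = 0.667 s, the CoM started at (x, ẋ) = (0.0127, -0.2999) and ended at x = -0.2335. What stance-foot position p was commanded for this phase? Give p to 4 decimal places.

p = -0.0290

ωT = 2.9517·0.667 = 1.968784; cosh(ωT) = 3.650794, sinh(ωT) = 3.511167
x(T) = p + (x₀−p)·cosh(ωT) + (ẋ₀/ω)·sinh(ωT) ⇒ p·(1 − cosh) = x(T) − x₀·cosh − (ẋ₀/ω)·sinh
numerator   = -0.2335 − (0.0127)·3.650794 − (-0.2999/2.9517)·3.511167 = 0.076878
denominator = 1 − 3.650794 = -2.650794
p = 0.076878 / -2.650794 = -0.0290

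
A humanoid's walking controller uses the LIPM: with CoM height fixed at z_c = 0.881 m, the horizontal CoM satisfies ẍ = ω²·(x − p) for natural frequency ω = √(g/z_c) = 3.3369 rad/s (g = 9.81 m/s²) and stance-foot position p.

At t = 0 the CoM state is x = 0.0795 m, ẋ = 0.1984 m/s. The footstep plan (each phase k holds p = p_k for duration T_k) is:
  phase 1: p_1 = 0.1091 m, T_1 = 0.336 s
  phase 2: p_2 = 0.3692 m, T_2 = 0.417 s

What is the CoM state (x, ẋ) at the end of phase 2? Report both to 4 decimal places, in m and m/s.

x = -0.0055, ẋ = -1.0103

phase 1: p=0.1091, T=0.336, ωT=1.121198, cosh=1.697209, sinh=1.371320; start (x,ẋ)=(0.079500, 0.198400) → end (x,ẋ)=(0.140396, 0.201278)
phase 2: p=0.3692, T=0.417, ωT=1.391487, cosh=2.134765, sinh=1.886060; start (x,ẋ)=(0.140396, 0.201278) → end (x,ẋ)=(-0.005477, -1.010316)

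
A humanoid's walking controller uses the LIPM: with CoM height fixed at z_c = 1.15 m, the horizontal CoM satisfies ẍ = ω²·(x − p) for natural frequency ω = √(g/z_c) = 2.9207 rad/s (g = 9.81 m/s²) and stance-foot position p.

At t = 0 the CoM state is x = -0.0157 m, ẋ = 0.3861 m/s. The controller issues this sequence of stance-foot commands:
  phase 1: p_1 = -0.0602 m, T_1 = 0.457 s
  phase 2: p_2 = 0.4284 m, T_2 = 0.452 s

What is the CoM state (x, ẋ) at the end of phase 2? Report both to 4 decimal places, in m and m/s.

phase 1: p=-0.0602, T=0.457, ωT=1.334760, cosh=2.031153, sinh=1.767931; start (x,ẋ)=(-0.015700, 0.386100) → end (x,ẋ)=(0.263897, 1.014008)
phase 2: p=0.4284, T=0.452, ωT=1.320156, cosh=2.005550, sinh=1.738457; start (x,ẋ)=(0.263897, 1.014008) → end (x,ẋ)=(0.702038, 1.198377)

x = 0.7020, ẋ = 1.1984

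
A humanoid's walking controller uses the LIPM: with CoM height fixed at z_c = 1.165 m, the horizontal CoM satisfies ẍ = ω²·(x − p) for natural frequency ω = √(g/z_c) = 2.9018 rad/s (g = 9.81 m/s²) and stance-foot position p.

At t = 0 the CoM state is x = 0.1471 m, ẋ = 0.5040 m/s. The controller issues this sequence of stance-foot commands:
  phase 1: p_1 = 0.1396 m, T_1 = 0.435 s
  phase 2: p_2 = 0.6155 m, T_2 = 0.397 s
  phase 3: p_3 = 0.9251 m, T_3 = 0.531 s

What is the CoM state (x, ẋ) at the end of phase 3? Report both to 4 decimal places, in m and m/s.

x = 1.3653, ẋ = 1.5726

phase 1: p=0.1396, T=0.435, ωT=1.262283, cosh=1.908243, sinh=1.625236; start (x,ẋ)=(0.147100, 0.504000) → end (x,ẋ)=(0.436191, 0.997125)
phase 2: p=0.6155, T=0.397, ωT=1.152015, cosh=1.740281, sinh=1.424281; start (x,ẋ)=(0.436191, 0.997125) → end (x,ẋ)=(0.792869, 0.994199)
phase 3: p=0.9251, T=0.531, ωT=1.540856, cosh=2.441391, sinh=2.227193; start (x,ẋ)=(0.792869, 0.994199) → end (x,ẋ)=(1.365341, 1.572635)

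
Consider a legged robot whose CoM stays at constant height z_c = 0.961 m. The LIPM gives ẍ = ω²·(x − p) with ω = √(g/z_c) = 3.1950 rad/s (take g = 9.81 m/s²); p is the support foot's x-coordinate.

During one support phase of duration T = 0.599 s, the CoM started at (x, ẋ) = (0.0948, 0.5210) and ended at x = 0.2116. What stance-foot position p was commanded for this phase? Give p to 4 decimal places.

p = 0.2669

ωT = 3.1950·0.599 = 1.913805; cosh(ωT) = 3.463176, sinh(ωT) = 3.315658
x(T) = p + (x₀−p)·cosh(ωT) + (ẋ₀/ω)·sinh(ωT) ⇒ p·(1 − cosh) = x(T) − x₀·cosh − (ẋ₀/ω)·sinh
numerator   = 0.2116 − (0.0948)·3.463176 − (0.5210/3.1950)·3.315658 = -0.657384
denominator = 1 − 3.463176 = -2.463176
p = -0.657384 / -2.463176 = 0.2669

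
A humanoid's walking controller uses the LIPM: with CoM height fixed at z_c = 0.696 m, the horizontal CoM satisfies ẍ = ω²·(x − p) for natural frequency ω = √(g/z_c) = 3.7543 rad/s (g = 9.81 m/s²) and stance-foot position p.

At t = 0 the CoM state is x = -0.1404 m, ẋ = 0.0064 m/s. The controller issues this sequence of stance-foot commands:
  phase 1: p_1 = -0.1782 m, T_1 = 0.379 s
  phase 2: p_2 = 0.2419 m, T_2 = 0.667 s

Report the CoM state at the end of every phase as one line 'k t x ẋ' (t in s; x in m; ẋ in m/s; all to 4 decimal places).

1 0.3790 -0.0919 0.2913
2 1.0460 -1.3419 -5.8198

phase 1: p=-0.1782, T=0.379, ωT=1.422880, cosh=2.195035, sinh=1.954016; start (x,ẋ)=(-0.140400, 0.006400) → end (x,ẋ)=(-0.091897, 0.291348)
phase 2: p=0.2419, T=0.667, ωT=2.504118, cosh=6.157257, sinh=6.075509; start (x,ẋ)=(-0.091897, 0.291348) → end (x,ẋ)=(-1.341890, -5.819760)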